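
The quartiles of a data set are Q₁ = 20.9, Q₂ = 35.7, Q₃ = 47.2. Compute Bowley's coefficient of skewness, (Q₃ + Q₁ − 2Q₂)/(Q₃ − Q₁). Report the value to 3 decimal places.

-0.125

numerator: Q₃ + Q₁ − 2Q₂ = 47.2 + 20.9 − 2×35.7 = -3.3000
denominator: Q₃ − Q₁ = 47.2 − 20.9 = 26.3000
Bowley skewness = -3.3000 / 26.3000 ≈ -0.125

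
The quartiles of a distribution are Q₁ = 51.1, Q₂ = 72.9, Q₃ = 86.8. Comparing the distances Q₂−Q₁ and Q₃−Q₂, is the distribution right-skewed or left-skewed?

left-skewed

Q₂ − Q₁ = 21.8;  Q₃ − Q₂ = 13.9
Q₂ − Q₁ > Q₃ − Q₂ ⇒ the lower half is more spread out ⇒ left-skewed.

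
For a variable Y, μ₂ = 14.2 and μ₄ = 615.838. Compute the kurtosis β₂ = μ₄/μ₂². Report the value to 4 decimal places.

3.0541

μ₂² = 14.2² = 201.64000
μ₄/μ₂² = 615.838 / 201.64000 = 3.05415
β₂ ≈ 3.0541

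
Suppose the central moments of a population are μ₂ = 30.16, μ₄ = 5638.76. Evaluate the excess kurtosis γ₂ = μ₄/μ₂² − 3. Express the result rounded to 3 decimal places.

μ₂² = 30.16² = 909.62560
μ₄/μ₂² = 5638.76 / 909.62560 = 6.19899
γ₂ = 6.19899 − 3 ≈ 3.199

3.199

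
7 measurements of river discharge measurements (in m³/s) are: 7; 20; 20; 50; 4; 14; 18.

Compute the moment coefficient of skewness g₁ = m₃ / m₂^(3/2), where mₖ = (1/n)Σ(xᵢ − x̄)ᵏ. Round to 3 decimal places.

x̄ = (7 + 20 + 20 + 50 + 4 + 14 + 18) / 7 = 19.0000
deviations (xᵢ − x̄): -12.0000, 1.0000, 1.0000, 31.0000, -15.0000, -5.0000, -1.0000
Σ(xᵢ − x̄)² = 1358.0000 ⇒ m₂ = 1358.0000/7 = 194.00000
Σ(xᵢ − x̄)³ = 24564.0000 ⇒ m₃ = 24564.0000/7 = 3509.14286
m₂^(3/2) = 194.00000^(1.5) = 2702.10733
g₁ = m₃ / m₂^(3/2) = 3509.14286 / 2702.10733 ≈ 1.299

1.299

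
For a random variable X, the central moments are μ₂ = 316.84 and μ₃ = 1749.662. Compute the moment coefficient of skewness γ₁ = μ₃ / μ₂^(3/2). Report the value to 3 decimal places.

0.310

σ = √μ₂ = √316.84 = 17.80000
σ³ = μ₂^(3/2) = 5639.75200
γ₁ = μ₃/σ³ = 1749.662 / 5639.75200 ≈ 0.310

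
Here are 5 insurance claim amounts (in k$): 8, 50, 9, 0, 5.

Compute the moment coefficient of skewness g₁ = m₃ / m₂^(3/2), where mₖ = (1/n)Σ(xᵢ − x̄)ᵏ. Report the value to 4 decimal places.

1.3850

x̄ = (8 + 50 + 9 + 0 + 5) / 5 = 14.4000
deviations (xᵢ − x̄): -6.4000, 35.6000, -5.4000, -14.4000, -9.4000
Σ(xᵢ − x̄)² = 1633.2000 ⇒ m₂ = 1633.2000/5 = 326.64000
Σ(xᵢ − x̄)³ = 40881.8400 ⇒ m₃ = 40881.8400/5 = 8176.36800
m₂^(3/2) = 326.64000^(1.5) = 5903.42500
g₁ = m₃ / m₂^(3/2) = 8176.36800 / 5903.42500 ≈ 1.3850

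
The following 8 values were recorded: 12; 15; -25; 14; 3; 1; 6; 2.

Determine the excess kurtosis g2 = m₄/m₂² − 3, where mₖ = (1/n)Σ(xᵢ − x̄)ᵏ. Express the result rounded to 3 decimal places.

1.261

x̄ = 3.5000
Σ(xᵢ − x̄)² = 1142.0000 ⇒ m₂ = 142.75000
Σ(xᵢ − x̄)⁴ = 694698.5000 ⇒ m₄ = 86837.31250
m₂² = 20377.56250
g2 = m₄/m₂² − 3 = 4.26142 − 3 ≈ 1.261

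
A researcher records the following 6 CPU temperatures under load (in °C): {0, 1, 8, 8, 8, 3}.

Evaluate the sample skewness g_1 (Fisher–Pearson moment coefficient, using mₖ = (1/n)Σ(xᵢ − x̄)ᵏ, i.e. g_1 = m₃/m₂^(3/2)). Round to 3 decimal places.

x̄ = (0 + 1 + 8 + 8 + 8 + 3) / 6 = 4.6667
deviations (xᵢ − x̄): -4.6667, -3.6667, 3.3333, 3.3333, 3.3333, -1.6667
Σ(xᵢ − x̄)² = 71.3333 ⇒ m₂ = 71.3333/6 = 11.88889
Σ(xᵢ − x̄)³ = -44.4444 ⇒ m₃ = -44.4444/6 = -7.40741
m₂^(3/2) = 11.88889^(1.5) = 40.99321
g_1 = m₃ / m₂^(3/2) = -7.40741 / 40.99321 ≈ -0.181

-0.181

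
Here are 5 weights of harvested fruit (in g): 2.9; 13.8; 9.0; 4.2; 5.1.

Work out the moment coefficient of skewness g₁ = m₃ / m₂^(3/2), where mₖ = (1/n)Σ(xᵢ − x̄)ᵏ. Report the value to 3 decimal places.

0.722

x̄ = (2.9 + 13.8 + 9.0 + 4.2 + 5.1) / 5 = 7.0000
deviations (xᵢ − x̄): -4.1000, 6.8000, 2.0000, -2.8000, -1.9000
Σ(xᵢ − x̄)² = 78.5000 ⇒ m₂ = 78.5000/5 = 15.70000
Σ(xᵢ − x̄)³ = 224.7000 ⇒ m₃ = 224.7000/5 = 44.94000
m₂^(3/2) = 15.70000^(1.5) = 62.20846
g₁ = m₃ / m₂^(3/2) = 44.94000 / 62.20846 ≈ 0.722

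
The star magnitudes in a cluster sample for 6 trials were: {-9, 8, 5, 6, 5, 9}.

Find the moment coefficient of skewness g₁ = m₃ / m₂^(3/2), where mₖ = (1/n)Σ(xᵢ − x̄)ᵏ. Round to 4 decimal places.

-1.5417

x̄ = (-9 + 8 + 5 + 6 + 5 + 9) / 6 = 4.0000
deviations (xᵢ − x̄): -13.0000, 4.0000, 1.0000, 2.0000, 1.0000, 5.0000
Σ(xᵢ − x̄)² = 216.0000 ⇒ m₂ = 216.0000/6 = 36.00000
Σ(xᵢ − x̄)³ = -1998.0000 ⇒ m₃ = -1998.0000/6 = -333.00000
m₂^(3/2) = 36.00000^(1.5) = 216.00000
g₁ = m₃ / m₂^(3/2) = -333.00000 / 216.00000 ≈ -1.5417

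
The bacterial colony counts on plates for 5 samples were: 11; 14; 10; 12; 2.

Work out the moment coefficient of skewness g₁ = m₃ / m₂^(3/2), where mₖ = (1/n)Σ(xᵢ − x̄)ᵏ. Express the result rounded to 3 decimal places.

-1.111

x̄ = (11 + 14 + 10 + 12 + 2) / 5 = 9.8000
deviations (xᵢ − x̄): 1.2000, 4.2000, 0.2000, 2.2000, -7.8000
Σ(xᵢ − x̄)² = 84.8000 ⇒ m₂ = 84.8000/5 = 16.96000
Σ(xᵢ − x̄)³ = -388.0800 ⇒ m₃ = -388.0800/5 = -77.61600
m₂^(3/2) = 16.96000^(1.5) = 69.84555
g₁ = m₃ / m₂^(3/2) = -77.61600 / 69.84555 ≈ -1.111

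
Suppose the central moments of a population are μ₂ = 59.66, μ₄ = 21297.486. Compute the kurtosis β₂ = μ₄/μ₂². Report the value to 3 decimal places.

5.984

μ₂² = 59.66² = 3559.31560
μ₄/μ₂² = 21297.486 / 3559.31560 = 5.98359
β₂ ≈ 5.984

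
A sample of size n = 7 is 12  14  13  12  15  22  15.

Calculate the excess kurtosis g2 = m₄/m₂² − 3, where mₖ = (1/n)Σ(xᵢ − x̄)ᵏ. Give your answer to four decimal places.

x̄ = 14.7143
Σ(xᵢ − x̄)² = 71.4286 ⇒ m₂ = 10.20408
Σ(xᵢ − x̄)⁴ = 2935.1254 ⇒ m₄ = 419.30362
m₂² = 104.12328
g2 = m₄/m₂² − 3 = 4.02699 − 3 ≈ 1.0270

1.0270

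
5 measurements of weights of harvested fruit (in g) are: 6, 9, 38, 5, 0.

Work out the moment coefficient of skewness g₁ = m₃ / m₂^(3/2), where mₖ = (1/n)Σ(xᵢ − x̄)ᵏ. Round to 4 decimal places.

1.3255

x̄ = (6 + 9 + 38 + 5 + 0) / 5 = 11.6000
deviations (xᵢ − x̄): -5.6000, -2.6000, 26.4000, -6.6000, -11.6000
Σ(xᵢ − x̄)² = 913.2000 ⇒ m₂ = 913.2000/5 = 182.64000
Σ(xᵢ − x̄)³ = 16358.1600 ⇒ m₃ = 16358.1600/5 = 3271.63200
m₂^(3/2) = 182.64000^(1.5) = 2468.27672
g₁ = m₃ / m₂^(3/2) = 3271.63200 / 2468.27672 ≈ 1.3255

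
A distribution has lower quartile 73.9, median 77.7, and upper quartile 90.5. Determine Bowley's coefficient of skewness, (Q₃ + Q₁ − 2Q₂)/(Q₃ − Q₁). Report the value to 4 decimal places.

numerator: Q₃ + Q₁ − 2Q₂ = 90.5 + 73.9 − 2×77.7 = 9.0000
denominator: Q₃ − Q₁ = 90.5 − 73.9 = 16.6000
Bowley skewness = 9.0000 / 16.6000 ≈ 0.5422

0.5422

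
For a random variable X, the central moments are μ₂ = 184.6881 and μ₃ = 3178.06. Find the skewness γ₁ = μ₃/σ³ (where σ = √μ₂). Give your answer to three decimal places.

σ = √μ₂ = √184.6881 = 13.59000
σ³ = μ₂^(3/2) = 2509.91128
γ₁ = μ₃/σ³ = 3178.06 / 2509.91128 ≈ 1.266

1.266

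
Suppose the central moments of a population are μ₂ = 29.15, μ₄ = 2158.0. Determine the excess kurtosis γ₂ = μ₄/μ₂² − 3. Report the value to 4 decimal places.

μ₂² = 29.15² = 849.72250
μ₄/μ₂² = 2158.0 / 849.72250 = 2.53965
γ₂ = 2.53965 − 3 ≈ -0.4603

-0.4603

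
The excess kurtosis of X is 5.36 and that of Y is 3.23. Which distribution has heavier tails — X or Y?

X

Higher excess kurtosis ⇒ heavier tails relative to the normal distribution.
5.36 vs 3.23: the larger is 5.36, so X has heavier tails.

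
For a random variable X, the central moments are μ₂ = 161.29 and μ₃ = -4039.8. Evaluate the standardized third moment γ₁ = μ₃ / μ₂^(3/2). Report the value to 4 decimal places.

-1.9722

σ = √μ₂ = √161.29 = 12.70000
σ³ = μ₂^(3/2) = 2048.38300
γ₁ = μ₃/σ³ = -4039.8 / 2048.38300 ≈ -1.9722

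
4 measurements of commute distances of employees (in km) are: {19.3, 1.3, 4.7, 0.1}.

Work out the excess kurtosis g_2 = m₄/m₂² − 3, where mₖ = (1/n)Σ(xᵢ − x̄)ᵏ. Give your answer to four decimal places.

x̄ = 6.3500
Σ(xᵢ − x̄)² = 234.9900 ⇒ m₂ = 58.74750
Σ(xᵢ − x̄)⁴ = 30307.7969 ⇒ m₄ = 7576.94923
m₂² = 3451.26876
g_2 = m₄/m₂² − 3 = 2.19541 − 3 ≈ -0.8046

-0.8046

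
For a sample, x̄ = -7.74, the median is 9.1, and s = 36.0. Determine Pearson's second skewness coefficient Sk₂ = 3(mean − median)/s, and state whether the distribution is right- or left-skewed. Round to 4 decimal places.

-1.4033, left-skewed

Sk₂ = 3(-7.74 − 9.1) / 36.0 = 3 × -16.8400 / 36.0
    = -50.5200 / 36.0 ≈ -1.4033
Sk₂ < 0 ⇒ mean < median ⇒ left-skewed (negative skew).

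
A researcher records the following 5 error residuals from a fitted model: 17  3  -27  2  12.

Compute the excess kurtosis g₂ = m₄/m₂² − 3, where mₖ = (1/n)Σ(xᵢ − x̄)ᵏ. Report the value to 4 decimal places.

x̄ = 1.4000
Σ(xᵢ − x̄)² = 1165.2000 ⇒ m₂ = 233.04000
Σ(xᵢ − x̄)⁴ = 722394.5760 ⇒ m₄ = 144478.91520
m₂² = 54307.64160
g₂ = m₄/m₂² − 3 = 2.66038 − 3 ≈ -0.3396

-0.3396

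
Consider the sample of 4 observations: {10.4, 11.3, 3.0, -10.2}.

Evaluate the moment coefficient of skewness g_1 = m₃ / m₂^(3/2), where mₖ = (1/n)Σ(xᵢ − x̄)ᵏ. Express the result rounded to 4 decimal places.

x̄ = (10.4 + 11.3 + 3.0 - 10.2) / 4 = 3.6250
deviations (xᵢ − x̄): 6.7750, 7.6750, -0.6250, -13.8250
Σ(xᵢ − x̄)² = 296.3275 ⇒ m₂ = 296.3275/4 = 74.08188
Σ(xᵢ − x̄)³ = -1879.5476 ⇒ m₃ = -1879.5476/4 = -469.88691
m₂^(3/2) = 74.08188^(1.5) = 637.62884
g_1 = m₃ / m₂^(3/2) = -469.88691 / 637.62884 ≈ -0.7369

-0.7369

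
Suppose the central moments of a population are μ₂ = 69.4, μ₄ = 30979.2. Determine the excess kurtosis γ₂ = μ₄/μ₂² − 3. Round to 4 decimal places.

μ₂² = 69.4² = 4816.36000
μ₄/μ₂² = 30979.2 / 4816.36000 = 6.43208
γ₂ = 6.43208 − 3 ≈ 3.4321

3.4321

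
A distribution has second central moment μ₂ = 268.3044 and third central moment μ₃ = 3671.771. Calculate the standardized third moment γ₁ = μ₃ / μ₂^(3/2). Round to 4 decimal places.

σ = √μ₂ = √268.3044 = 16.38000
σ³ = μ₂^(3/2) = 4394.82607
γ₁ = μ₃/σ³ = 3671.771 / 4394.82607 ≈ 0.8355

0.8355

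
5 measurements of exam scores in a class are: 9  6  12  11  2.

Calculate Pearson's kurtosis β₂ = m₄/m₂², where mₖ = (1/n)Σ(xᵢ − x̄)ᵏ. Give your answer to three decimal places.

1.894

x̄ = 8.0000
Σ(xᵢ − x̄)² = 66.0000 ⇒ m₂ = 13.20000
Σ(xᵢ − x̄)⁴ = 1650.0000 ⇒ m₄ = 330.00000
m₂² = 174.24000
β₂ = m₄/m₂² = 330.00000 / 174.24000 ≈ 1.894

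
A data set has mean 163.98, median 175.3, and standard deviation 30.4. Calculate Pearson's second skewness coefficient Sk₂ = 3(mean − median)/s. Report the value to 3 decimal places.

-1.117

Sk₂ = 3(163.98 − 175.3) / 30.4 = 3 × -11.3200 / 30.4
    = -33.9600 / 30.4 ≈ -1.117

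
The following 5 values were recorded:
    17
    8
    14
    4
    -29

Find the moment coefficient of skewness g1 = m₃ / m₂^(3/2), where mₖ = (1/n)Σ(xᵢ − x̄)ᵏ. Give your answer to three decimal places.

-1.228

x̄ = (17 + 8 + 14 + 4 - 29) / 5 = 2.8000
deviations (xᵢ − x̄): 14.2000, 5.2000, 11.2000, 1.2000, -31.8000
Σ(xᵢ − x̄)² = 1366.8000 ⇒ m₂ = 1366.8000/5 = 273.36000
Σ(xᵢ − x̄)³ = -27746.8800 ⇒ m₃ = -27746.8800/5 = -5549.37600
m₂^(3/2) = 273.36000^(1.5) = 4519.62548
g1 = m₃ / m₂^(3/2) = -5549.37600 / 4519.62548 ≈ -1.228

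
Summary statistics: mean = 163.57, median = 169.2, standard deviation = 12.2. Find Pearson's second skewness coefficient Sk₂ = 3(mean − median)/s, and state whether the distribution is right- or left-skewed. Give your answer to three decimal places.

Sk₂ = 3(163.57 − 169.2) / 12.2 = 3 × -5.6300 / 12.2
    = -16.8900 / 12.2 ≈ -1.384
Sk₂ < 0 ⇒ mean < median ⇒ left-skewed (negative skew).

-1.384, left-skewed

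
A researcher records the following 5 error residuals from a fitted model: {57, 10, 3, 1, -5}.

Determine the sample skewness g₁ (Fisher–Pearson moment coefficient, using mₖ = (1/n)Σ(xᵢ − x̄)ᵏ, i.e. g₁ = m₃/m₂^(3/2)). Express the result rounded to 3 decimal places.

x̄ = (57 + 10 + 3 + 1 - 5) / 5 = 13.2000
deviations (xᵢ − x̄): 43.8000, -3.2000, -10.2000, -12.2000, -18.2000
Σ(xᵢ − x̄)² = 2512.8000 ⇒ m₂ = 2512.8000/5 = 502.56000
Σ(xᵢ − x̄)³ = 75089.2800 ⇒ m₃ = 75089.2800/5 = 15017.85600
m₂^(3/2) = 502.56000^(1.5) = 11266.31471
g₁ = m₃ / m₂^(3/2) = 15017.85600 / 11266.31471 ≈ 1.333

1.333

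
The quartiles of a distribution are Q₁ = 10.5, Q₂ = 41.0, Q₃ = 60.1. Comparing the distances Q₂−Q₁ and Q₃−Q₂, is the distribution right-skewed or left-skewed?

Q₂ − Q₁ = 30.5;  Q₃ − Q₂ = 19.1
Q₂ − Q₁ > Q₃ − Q₂ ⇒ the lower half is more spread out ⇒ left-skewed.

left-skewed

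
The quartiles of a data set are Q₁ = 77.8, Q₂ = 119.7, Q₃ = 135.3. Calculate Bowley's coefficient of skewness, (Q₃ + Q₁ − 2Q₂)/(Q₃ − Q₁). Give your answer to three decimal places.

numerator: Q₃ + Q₁ − 2Q₂ = 135.3 + 77.8 − 2×119.7 = -26.3000
denominator: Q₃ − Q₁ = 135.3 − 77.8 = 57.5000
Bowley skewness = -26.3000 / 57.5000 ≈ -0.457

-0.457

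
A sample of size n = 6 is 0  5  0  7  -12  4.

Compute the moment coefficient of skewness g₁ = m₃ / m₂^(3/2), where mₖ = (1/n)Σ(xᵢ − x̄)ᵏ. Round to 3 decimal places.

-1.156

x̄ = (0 + 5 + 0 + 7 - 12 + 4) / 6 = 0.6667
deviations (xᵢ − x̄): -0.6667, 4.3333, -0.6667, 6.3333, -12.6667, 3.3333
Σ(xᵢ − x̄)² = 231.3333 ⇒ m₂ = 231.3333/6 = 38.55556
Σ(xᵢ − x̄)³ = -1660.4444 ⇒ m₃ = -1660.4444/6 = -276.74074
m₂^(3/2) = 38.55556^(1.5) = 239.40347
g₁ = m₃ / m₂^(3/2) = -276.74074 / 239.40347 ≈ -1.156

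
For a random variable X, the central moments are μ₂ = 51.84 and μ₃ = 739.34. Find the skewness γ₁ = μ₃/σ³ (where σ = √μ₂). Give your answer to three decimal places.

1.981

σ = √μ₂ = √51.84 = 7.20000
σ³ = μ₂^(3/2) = 373.24800
γ₁ = μ₃/σ³ = 739.34 / 373.24800 ≈ 1.981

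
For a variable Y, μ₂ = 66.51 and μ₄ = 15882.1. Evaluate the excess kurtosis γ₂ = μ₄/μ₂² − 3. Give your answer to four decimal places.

0.5903

μ₂² = 66.51² = 4423.58010
μ₄/μ₂² = 15882.1 / 4423.58010 = 3.59033
γ₂ = 3.59033 − 3 ≈ 0.5903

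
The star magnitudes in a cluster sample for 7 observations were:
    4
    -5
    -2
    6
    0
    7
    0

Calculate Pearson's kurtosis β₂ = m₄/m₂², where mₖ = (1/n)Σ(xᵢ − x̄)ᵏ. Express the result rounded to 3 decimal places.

1.724

x̄ = 1.4286
Σ(xᵢ − x̄)² = 115.7143 ⇒ m₂ = 16.53061
Σ(xᵢ − x̄)⁴ = 3298.3732 ⇒ m₄ = 471.19617
m₂² = 273.26114
β₂ = m₄/m₂² = 471.19617 / 273.26114 ≈ 1.724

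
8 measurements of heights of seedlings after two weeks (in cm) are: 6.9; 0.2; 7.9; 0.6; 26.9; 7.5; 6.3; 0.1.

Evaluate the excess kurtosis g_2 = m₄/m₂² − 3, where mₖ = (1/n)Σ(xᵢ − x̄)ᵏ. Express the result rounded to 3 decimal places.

1.559

x̄ = 7.0500
Σ(xᵢ − x̄)² = 532.3600 ⇒ m₂ = 66.54500
Σ(xᵢ − x̄)⁴ = 161520.2309 ⇒ m₄ = 20190.02887
m₂² = 4428.23702
g_2 = m₄/m₂² − 3 = 4.55938 − 3 ≈ 1.559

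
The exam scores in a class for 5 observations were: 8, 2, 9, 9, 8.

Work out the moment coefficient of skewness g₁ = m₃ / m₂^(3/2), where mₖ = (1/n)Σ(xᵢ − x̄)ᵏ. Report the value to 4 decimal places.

x̄ = (8 + 2 + 9 + 9 + 8) / 5 = 7.2000
deviations (xᵢ − x̄): 0.8000, -5.2000, 1.8000, 1.8000, 0.8000
Σ(xᵢ − x̄)² = 34.8000 ⇒ m₂ = 34.8000/5 = 6.96000
Σ(xᵢ − x̄)³ = -127.9200 ⇒ m₃ = -127.9200/5 = -25.58400
m₂^(3/2) = 6.96000^(1.5) = 18.36174
g₁ = m₃ / m₂^(3/2) = -25.58400 / 18.36174 ≈ -1.3933

-1.3933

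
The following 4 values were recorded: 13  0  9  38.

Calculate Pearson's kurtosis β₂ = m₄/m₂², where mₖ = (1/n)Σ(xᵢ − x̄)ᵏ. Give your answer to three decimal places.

2.105

x̄ = 15.0000
Σ(xᵢ − x̄)² = 794.0000 ⇒ m₂ = 198.50000
Σ(xᵢ − x̄)⁴ = 331778.0000 ⇒ m₄ = 82944.50000
m₂² = 39402.25000
β₂ = m₄/m₂² = 82944.50000 / 39402.25000 ≈ 2.105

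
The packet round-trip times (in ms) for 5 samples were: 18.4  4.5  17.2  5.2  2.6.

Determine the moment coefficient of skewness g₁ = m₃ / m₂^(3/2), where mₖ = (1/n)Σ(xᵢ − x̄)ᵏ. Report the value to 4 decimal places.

0.3686

x̄ = (18.4 + 4.5 + 17.2 + 5.2 + 2.6) / 5 = 9.5800
deviations (xᵢ − x̄): 8.8200, -5.0800, 7.6200, -4.3800, -6.9800
Σ(xᵢ − x̄)² = 229.5680 ⇒ m₂ = 229.5680/5 = 45.91360
Σ(xᵢ − x̄)³ = 573.3871 ⇒ m₃ = 573.3871/5 = 114.67742
m₂^(3/2) = 45.91360^(1.5) = 311.10860
g₁ = m₃ / m₂^(3/2) = 114.67742 / 311.10860 ≈ 0.3686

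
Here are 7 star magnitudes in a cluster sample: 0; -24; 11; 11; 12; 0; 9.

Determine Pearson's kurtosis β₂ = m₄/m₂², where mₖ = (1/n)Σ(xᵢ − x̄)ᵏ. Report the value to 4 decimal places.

x̄ = 2.7143
Σ(xᵢ − x̄)² = 991.4286 ⇒ m₂ = 141.63265
Σ(xᵢ − x̄)⁴ = 527831.4519 ⇒ m₄ = 75404.49313
m₂² = 20059.80841
β₂ = m₄/m₂² = 75404.49313 / 20059.80841 ≈ 3.7590

3.7590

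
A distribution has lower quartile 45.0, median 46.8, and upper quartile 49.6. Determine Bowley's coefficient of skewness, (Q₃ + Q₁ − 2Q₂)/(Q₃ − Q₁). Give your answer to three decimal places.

numerator: Q₃ + Q₁ − 2Q₂ = 49.6 + 45.0 − 2×46.8 = 1.0000
denominator: Q₃ − Q₁ = 49.6 − 45.0 = 4.6000
Bowley skewness = 1.0000 / 4.6000 ≈ 0.217

0.217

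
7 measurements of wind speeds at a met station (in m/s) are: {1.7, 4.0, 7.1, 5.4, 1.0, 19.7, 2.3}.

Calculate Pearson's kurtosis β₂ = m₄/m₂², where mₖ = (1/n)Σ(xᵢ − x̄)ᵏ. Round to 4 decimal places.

x̄ = 5.8857
Σ(xᵢ − x̄)² = 250.3486 ⇒ m₂ = 35.76408
Σ(xᵢ − x̄)⁴ = 37474.7324 ⇒ m₄ = 5353.53320
m₂² = 1279.06954
β₂ = m₄/m₂² = 5353.53320 / 1279.06954 ≈ 4.1855

4.1855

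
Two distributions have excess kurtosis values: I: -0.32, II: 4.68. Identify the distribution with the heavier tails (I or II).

Higher excess kurtosis ⇒ heavier tails relative to the normal distribution.
-0.32 vs 4.68: the larger is 4.68, so II has heavier tails. (II is leptokurtic — heavier-than-normal tails; the other is platykurtic.)

II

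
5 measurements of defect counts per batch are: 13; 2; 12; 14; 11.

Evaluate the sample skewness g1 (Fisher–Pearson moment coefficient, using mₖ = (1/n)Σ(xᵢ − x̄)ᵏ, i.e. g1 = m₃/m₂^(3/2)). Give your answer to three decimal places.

-1.303

x̄ = (13 + 2 + 12 + 14 + 11) / 5 = 10.4000
deviations (xᵢ − x̄): 2.6000, -8.4000, 1.6000, 3.6000, 0.6000
Σ(xᵢ − x̄)² = 93.2000 ⇒ m₂ = 93.2000/5 = 18.64000
Σ(xᵢ − x̄)³ = -524.1600 ⇒ m₃ = -524.1600/5 = -104.83200
m₂^(3/2) = 18.64000^(1.5) = 80.47646
g1 = m₃ / m₂^(3/2) = -104.83200 / 80.47646 ≈ -1.303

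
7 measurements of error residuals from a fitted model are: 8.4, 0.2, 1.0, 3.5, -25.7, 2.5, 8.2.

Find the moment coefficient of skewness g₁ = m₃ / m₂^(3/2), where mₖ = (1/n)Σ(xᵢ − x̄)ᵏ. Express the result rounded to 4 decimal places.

-1.7104

x̄ = (8.4 + 0.2 + 1.0 + 3.5 - 25.7 + 2.5 + 8.2) / 7 = -0.2714
deviations (xᵢ − x̄): 8.6714, 0.4714, 1.2714, 3.7714, -25.4286, 2.7714, 8.4714
Σ(xᵢ − x̄)² = 817.3143 ⇒ m₂ = 817.3143/7 = 116.75918
Σ(xᵢ − x̄)³ = -15105.3457 ⇒ m₃ = -15105.3457/7 = -2157.90652
m₂^(3/2) = 116.75918^(1.5) = 1261.64327
g₁ = m₃ / m₂^(3/2) = -2157.90652 / 1261.64327 ≈ -1.7104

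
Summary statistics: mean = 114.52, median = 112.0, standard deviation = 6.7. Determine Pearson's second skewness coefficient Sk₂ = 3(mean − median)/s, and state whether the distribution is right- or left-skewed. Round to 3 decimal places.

1.128, right-skewed

Sk₂ = 3(114.52 − 112.0) / 6.7 = 3 × 2.5200 / 6.7
    = 7.5600 / 6.7 ≈ 1.128
Sk₂ > 0 ⇒ mean > median ⇒ right-skewed (positive skew).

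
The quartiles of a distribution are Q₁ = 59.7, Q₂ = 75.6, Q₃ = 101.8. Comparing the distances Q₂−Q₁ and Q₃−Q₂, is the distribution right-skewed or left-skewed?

right-skewed

Q₂ − Q₁ = 15.9;  Q₃ − Q₂ = 26.2
Q₃ − Q₂ > Q₂ − Q₁ ⇒ the upper half is more spread out ⇒ right-skewed.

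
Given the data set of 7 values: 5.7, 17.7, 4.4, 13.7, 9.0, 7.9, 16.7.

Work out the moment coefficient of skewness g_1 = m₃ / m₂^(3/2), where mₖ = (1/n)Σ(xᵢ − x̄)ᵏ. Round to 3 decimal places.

0.203

x̄ = (5.7 + 17.7 + 4.4 + 13.7 + 9.0 + 7.9 + 16.7) / 7 = 10.7286
deviations (xᵢ − x̄): -5.0286, 6.9714, -6.3286, 2.9714, -1.7286, -2.8286, 5.9714
Σ(xᵢ − x̄)² = 169.4143 ⇒ m₂ = 169.4143/7 = 24.20204
Σ(xᵢ − x̄)³ = 169.5666 ⇒ m₃ = 169.5666/7 = 24.22380
m₂^(3/2) = 24.20204^(1.5) = 119.06332
g_1 = m₃ / m₂^(3/2) = 24.22380 / 119.06332 ≈ 0.203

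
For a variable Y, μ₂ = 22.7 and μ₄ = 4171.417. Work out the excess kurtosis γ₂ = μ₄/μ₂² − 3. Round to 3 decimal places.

μ₂² = 22.7² = 515.29000
μ₄/μ₂² = 4171.417 / 515.29000 = 8.09528
γ₂ = 8.09528 − 3 ≈ 5.095

5.095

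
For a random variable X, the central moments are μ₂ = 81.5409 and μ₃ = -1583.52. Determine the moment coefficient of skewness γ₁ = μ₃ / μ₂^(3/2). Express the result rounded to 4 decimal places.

σ = √μ₂ = √81.5409 = 9.03000
σ³ = μ₂^(3/2) = 736.31433
γ₁ = μ₃/σ³ = -1583.52 / 736.31433 ≈ -2.1506

-2.1506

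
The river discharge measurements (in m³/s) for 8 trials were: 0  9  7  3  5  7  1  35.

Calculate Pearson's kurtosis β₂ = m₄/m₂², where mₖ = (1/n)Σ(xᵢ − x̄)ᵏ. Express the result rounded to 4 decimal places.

x̄ = 8.3750
Σ(xᵢ − x̄)² = 877.8750 ⇒ m₂ = 109.73438
Σ(xᵢ − x̄)⁴ = 511375.6816 ⇒ m₄ = 63921.96021
m₂² = 12041.63306
β₂ = m₄/m₂² = 63921.96021 / 12041.63306 ≈ 5.3084

5.3084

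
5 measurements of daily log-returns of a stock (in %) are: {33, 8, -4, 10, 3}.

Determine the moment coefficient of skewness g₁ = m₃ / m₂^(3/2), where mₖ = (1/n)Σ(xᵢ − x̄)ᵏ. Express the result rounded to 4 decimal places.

x̄ = (33 + 8 - 4 + 10 + 3) / 5 = 10.0000
deviations (xᵢ − x̄): 23.0000, -2.0000, -14.0000, 0.0000, -7.0000
Σ(xᵢ − x̄)² = 778.0000 ⇒ m₂ = 778.0000/5 = 155.60000
Σ(xᵢ − x̄)³ = 9072.0000 ⇒ m₃ = 9072.0000/5 = 1814.40000
m₂^(3/2) = 155.60000^(1.5) = 1940.95018
g₁ = m₃ / m₂^(3/2) = 1814.40000 / 1940.95018 ≈ 0.9348

0.9348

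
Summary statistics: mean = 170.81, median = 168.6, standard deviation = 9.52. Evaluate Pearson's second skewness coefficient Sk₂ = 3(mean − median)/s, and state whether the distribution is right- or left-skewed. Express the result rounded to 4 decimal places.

0.6964, right-skewed

Sk₂ = 3(170.81 − 168.6) / 9.52 = 3 × 2.2100 / 9.52
    = 6.6300 / 9.52 ≈ 0.6964
Sk₂ > 0 ⇒ mean > median ⇒ right-skewed (positive skew).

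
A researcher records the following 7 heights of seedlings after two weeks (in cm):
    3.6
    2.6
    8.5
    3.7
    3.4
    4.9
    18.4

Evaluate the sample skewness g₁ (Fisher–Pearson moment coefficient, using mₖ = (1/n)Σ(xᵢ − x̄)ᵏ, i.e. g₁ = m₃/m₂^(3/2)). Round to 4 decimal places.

1.6122

x̄ = (3.6 + 2.6 + 8.5 + 3.7 + 3.4 + 4.9 + 18.4) / 7 = 6.4429
deviations (xᵢ − x̄): -2.8429, -3.8429, 2.0571, -2.7429, -3.0429, -1.5429, 11.9571
Σ(xᵢ − x̄)² = 189.2171 ⇒ m₂ = 189.2171/7 = 27.03102
Σ(xᵢ − x̄)³ = 1586.0505 ⇒ m₃ = 1586.0505/7 = 226.57865
m₂^(3/2) = 27.03102^(1.5) = 140.53796
g₁ = m₃ / m₂^(3/2) = 226.57865 / 140.53796 ≈ 1.6122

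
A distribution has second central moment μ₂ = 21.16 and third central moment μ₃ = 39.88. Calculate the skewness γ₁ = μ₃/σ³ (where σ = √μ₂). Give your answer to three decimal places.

σ = √μ₂ = √21.16 = 4.60000
σ³ = μ₂^(3/2) = 97.33600
γ₁ = μ₃/σ³ = 39.88 / 97.33600 ≈ 0.410

0.410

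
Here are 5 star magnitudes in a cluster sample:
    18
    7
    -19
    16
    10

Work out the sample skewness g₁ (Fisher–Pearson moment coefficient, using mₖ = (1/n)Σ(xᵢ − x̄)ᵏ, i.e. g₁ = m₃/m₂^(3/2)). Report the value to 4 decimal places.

-1.1797

x̄ = (18 + 7 - 19 + 16 + 10) / 5 = 6.4000
deviations (xᵢ − x̄): 11.6000, 0.6000, -25.4000, 9.6000, 3.6000
Σ(xᵢ − x̄)² = 885.2000 ⇒ m₂ = 885.2000/5 = 177.04000
Σ(xᵢ − x̄)³ = -13894.5600 ⇒ m₃ = -13894.5600/5 = -2778.91200
m₂^(3/2) = 177.04000^(1.5) = 2355.63013
g₁ = m₃ / m₂^(3/2) = -2778.91200 / 2355.63013 ≈ -1.1797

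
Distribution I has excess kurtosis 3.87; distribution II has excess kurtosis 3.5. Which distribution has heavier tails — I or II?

I

Higher excess kurtosis ⇒ heavier tails relative to the normal distribution.
3.87 vs 3.5: the larger is 3.87, so I has heavier tails.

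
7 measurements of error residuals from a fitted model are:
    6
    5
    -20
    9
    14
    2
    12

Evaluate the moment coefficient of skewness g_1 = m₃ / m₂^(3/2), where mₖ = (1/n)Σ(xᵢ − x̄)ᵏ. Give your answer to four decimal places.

-1.4973

x̄ = (6 + 5 - 20 + 9 + 14 + 2 + 12) / 7 = 4.0000
deviations (xᵢ − x̄): 2.0000, 1.0000, -24.0000, 5.0000, 10.0000, -2.0000, 8.0000
Σ(xᵢ − x̄)² = 774.0000 ⇒ m₂ = 774.0000/7 = 110.57143
Σ(xᵢ − x̄)³ = -12186.0000 ⇒ m₃ = -12186.0000/7 = -1740.85714
m₂^(3/2) = 110.57143^(1.5) = 1162.69119
g_1 = m₃ / m₂^(3/2) = -1740.85714 / 1162.69119 ≈ -1.4973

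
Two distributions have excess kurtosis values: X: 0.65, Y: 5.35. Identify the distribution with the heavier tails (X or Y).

Y

Higher excess kurtosis ⇒ heavier tails relative to the normal distribution.
0.65 vs 5.35: the larger is 5.35, so Y has heavier tails.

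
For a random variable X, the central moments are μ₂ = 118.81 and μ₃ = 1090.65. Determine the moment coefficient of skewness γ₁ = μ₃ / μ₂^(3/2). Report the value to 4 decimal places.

σ = √μ₂ = √118.81 = 10.90000
σ³ = μ₂^(3/2) = 1295.02900
γ₁ = μ₃/σ³ = 1090.65 / 1295.02900 ≈ 0.8422

0.8422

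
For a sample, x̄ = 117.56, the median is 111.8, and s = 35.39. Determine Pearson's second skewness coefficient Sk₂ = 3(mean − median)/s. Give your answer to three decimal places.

0.488

Sk₂ = 3(117.56 − 111.8) / 35.39 = 3 × 5.7600 / 35.39
    = 17.2800 / 35.39 ≈ 0.488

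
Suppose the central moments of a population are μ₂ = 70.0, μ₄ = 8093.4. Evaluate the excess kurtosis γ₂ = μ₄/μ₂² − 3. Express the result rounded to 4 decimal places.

μ₂² = 70.0² = 4900.00000
μ₄/μ₂² = 8093.4 / 4900.00000 = 1.65171
γ₂ = 1.65171 − 3 ≈ -1.3483

-1.3483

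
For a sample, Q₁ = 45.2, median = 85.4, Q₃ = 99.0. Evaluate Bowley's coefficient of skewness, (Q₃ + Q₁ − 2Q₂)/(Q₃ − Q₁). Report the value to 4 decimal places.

-0.4944

numerator: Q₃ + Q₁ − 2Q₂ = 99.0 + 45.2 − 2×85.4 = -26.6000
denominator: Q₃ − Q₁ = 99.0 − 45.2 = 53.8000
Bowley skewness = -26.6000 / 53.8000 ≈ -0.4944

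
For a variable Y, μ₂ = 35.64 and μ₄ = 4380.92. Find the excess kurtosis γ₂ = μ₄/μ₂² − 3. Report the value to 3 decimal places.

0.449

μ₂² = 35.64² = 1270.20960
μ₄/μ₂² = 4380.92 / 1270.20960 = 3.44897
γ₂ = 3.44897 − 3 ≈ 0.449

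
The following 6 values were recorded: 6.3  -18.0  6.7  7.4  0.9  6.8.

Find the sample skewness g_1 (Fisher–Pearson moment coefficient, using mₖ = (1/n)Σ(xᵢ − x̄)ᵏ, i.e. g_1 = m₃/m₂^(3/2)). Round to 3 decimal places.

x̄ = (6.3 - 18.0 + 6.7 + 7.4 + 0.9 + 6.8) / 6 = 1.6833
deviations (xᵢ − x̄): 4.6167, -19.6833, 5.0167, 5.7167, -0.7833, 5.1167
Σ(xᵢ − x̄)² = 493.3883 ⇒ m₂ = 493.3883/6 = 82.23139
Σ(xᵢ − x̄)³ = -7081.0356 ⇒ m₃ = -7081.0356/6 = -1180.17259
m₂^(3/2) = 82.23139^(1.5) = 745.68677
g_1 = m₃ / m₂^(3/2) = -1180.17259 / 745.68677 ≈ -1.583

-1.583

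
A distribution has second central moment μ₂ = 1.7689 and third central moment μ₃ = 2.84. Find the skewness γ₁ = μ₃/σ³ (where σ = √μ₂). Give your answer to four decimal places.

1.2072

σ = √μ₂ = √1.7689 = 1.33000
σ³ = μ₂^(3/2) = 2.35264
γ₁ = μ₃/σ³ = 2.84 / 2.35264 ≈ 1.2072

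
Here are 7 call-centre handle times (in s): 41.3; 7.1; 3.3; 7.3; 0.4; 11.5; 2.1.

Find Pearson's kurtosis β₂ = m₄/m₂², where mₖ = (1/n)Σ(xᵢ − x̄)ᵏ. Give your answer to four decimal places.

x̄ = 10.4286
Σ(xᵢ − x̄)² = 1195.8143 ⇒ m₂ = 170.83061
Σ(xᵢ − x̄)⁴ = 926023.4549 ⇒ m₄ = 132289.06499
m₂² = 29183.09808
β₂ = m₄/m₂² = 132289.06499 / 29183.09808 ≈ 4.5331

4.5331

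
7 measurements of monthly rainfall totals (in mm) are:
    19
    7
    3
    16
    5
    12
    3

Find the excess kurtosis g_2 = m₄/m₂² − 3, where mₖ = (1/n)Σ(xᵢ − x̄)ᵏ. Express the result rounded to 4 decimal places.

-1.3710

x̄ = 9.2857
Σ(xᵢ − x̄)² = 249.4286 ⇒ m₂ = 35.63265
Σ(xᵢ − x̄)⁴ = 14478.5948 ⇒ m₄ = 2068.37068
m₂² = 1269.68596
g_2 = m₄/m₂² − 3 = 1.62904 − 3 ≈ -1.3710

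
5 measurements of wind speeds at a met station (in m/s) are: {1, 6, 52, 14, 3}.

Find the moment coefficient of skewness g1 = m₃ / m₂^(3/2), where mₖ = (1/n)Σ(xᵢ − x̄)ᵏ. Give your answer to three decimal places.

x̄ = (1 + 6 + 52 + 14 + 3) / 5 = 15.2000
deviations (xᵢ − x̄): -14.2000, -9.2000, 36.8000, -1.2000, -12.2000
Σ(xᵢ − x̄)² = 1790.8000 ⇒ m₂ = 1790.8000/5 = 358.16000
Σ(xᵢ − x̄)³ = 44376.4800 ⇒ m₃ = 44376.4800/5 = 8875.29600
m₂^(3/2) = 358.16000^(1.5) = 6778.21940
g1 = m₃ / m₂^(3/2) = 8875.29600 / 6778.21940 ≈ 1.309

1.309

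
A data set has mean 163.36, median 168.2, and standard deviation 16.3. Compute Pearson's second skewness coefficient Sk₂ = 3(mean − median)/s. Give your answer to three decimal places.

Sk₂ = 3(163.36 − 168.2) / 16.3 = 3 × -4.8400 / 16.3
    = -14.5200 / 16.3 ≈ -0.891

-0.891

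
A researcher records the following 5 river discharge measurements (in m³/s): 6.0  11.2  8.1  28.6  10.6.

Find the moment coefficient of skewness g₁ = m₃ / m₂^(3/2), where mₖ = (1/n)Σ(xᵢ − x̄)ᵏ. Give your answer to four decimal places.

1.3009

x̄ = (6.0 + 11.2 + 8.1 + 28.6 + 10.6) / 5 = 12.9000
deviations (xᵢ − x̄): -6.9000, -1.7000, -4.8000, 15.7000, -2.3000
Σ(xᵢ − x̄)² = 325.3200 ⇒ m₂ = 325.3200/5 = 65.06400
Σ(xᵢ − x̄)³ = 3413.7120 ⇒ m₃ = 3413.7120/5 = 682.74240
m₂^(3/2) = 65.06400^(1.5) = 524.82092
g₁ = m₃ / m₂^(3/2) = 682.74240 / 524.82092 ≈ 1.3009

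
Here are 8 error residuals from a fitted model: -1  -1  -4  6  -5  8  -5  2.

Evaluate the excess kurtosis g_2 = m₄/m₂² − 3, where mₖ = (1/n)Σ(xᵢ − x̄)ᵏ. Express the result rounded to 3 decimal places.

-1.130

x̄ = 0.0000
Σ(xᵢ − x̄)² = 172.0000 ⇒ m₂ = 21.50000
Σ(xᵢ − x̄)⁴ = 6916.0000 ⇒ m₄ = 864.50000
m₂² = 462.25000
g_2 = m₄/m₂² − 3 = 1.87020 − 3 ≈ -1.130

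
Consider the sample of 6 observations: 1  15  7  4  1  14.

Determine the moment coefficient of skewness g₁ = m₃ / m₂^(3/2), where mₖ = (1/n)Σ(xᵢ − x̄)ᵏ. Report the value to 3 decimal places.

x̄ = (1 + 15 + 7 + 4 + 1 + 14) / 6 = 7.0000
deviations (xᵢ − x̄): -6.0000, 8.0000, 0.0000, -3.0000, -6.0000, 7.0000
Σ(xᵢ − x̄)² = 194.0000 ⇒ m₂ = 194.0000/6 = 32.33333
Σ(xᵢ − x̄)³ = 396.0000 ⇒ m₃ = 396.0000/6 = 66.00000
m₂^(3/2) = 32.33333^(1.5) = 183.85512
g₁ = m₃ / m₂^(3/2) = 66.00000 / 183.85512 ≈ 0.359

0.359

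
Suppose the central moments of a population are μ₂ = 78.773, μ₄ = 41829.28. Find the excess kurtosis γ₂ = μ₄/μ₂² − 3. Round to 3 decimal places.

μ₂² = 78.773² = 6205.18553
μ₄/μ₂² = 41829.28 / 6205.18553 = 6.74102
γ₂ = 6.74102 − 3 ≈ 3.741

3.741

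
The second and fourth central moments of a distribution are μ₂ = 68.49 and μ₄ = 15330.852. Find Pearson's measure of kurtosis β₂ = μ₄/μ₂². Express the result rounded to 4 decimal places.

μ₂² = 68.49² = 4690.88010
μ₄/μ₂² = 15330.852 / 4690.88010 = 3.26823
β₂ ≈ 3.2682

3.2682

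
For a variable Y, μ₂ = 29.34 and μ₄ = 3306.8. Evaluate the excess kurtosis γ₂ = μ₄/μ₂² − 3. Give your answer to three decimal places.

μ₂² = 29.34² = 860.83560
μ₄/μ₂² = 3306.8 / 860.83560 = 3.84138
γ₂ = 3.84138 − 3 ≈ 0.841

0.841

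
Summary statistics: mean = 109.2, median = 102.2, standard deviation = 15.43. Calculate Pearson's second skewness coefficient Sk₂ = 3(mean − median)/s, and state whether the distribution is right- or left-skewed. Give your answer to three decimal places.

1.361, right-skewed

Sk₂ = 3(109.2 − 102.2) / 15.43 = 3 × 7.0000 / 15.43
    = 21.0000 / 15.43 ≈ 1.361
Sk₂ > 0 ⇒ mean > median ⇒ right-skewed (positive skew).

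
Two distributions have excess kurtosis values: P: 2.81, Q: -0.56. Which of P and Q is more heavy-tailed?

Higher excess kurtosis ⇒ heavier tails relative to the normal distribution.
2.81 vs -0.56: the larger is 2.81, so P has heavier tails. (P is leptokurtic — heavier-than-normal tails; the other is platykurtic.)

P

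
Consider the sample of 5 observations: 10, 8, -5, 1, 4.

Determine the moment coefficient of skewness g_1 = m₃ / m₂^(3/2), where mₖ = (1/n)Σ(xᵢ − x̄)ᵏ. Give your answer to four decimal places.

x̄ = (10 + 8 - 5 + 1 + 4) / 5 = 3.6000
deviations (xᵢ − x̄): 6.4000, 4.4000, -8.6000, -2.6000, 0.4000
Σ(xᵢ − x̄)² = 141.2000 ⇒ m₂ = 141.2000/5 = 28.24000
Σ(xᵢ − x̄)³ = -306.2400 ⇒ m₃ = -306.2400/5 = -61.24800
m₂^(3/2) = 28.24000^(1.5) = 150.07109
g_1 = m₃ / m₂^(3/2) = -61.24800 / 150.07109 ≈ -0.4081

-0.4081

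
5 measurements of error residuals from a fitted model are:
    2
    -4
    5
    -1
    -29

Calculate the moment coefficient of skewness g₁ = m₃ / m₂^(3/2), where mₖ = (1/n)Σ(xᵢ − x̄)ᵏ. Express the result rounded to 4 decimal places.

x̄ = (2 - 4 + 5 - 1 - 29) / 5 = -5.4000
deviations (xᵢ − x̄): 7.4000, 1.4000, 10.4000, 4.4000, -23.6000
Σ(xᵢ − x̄)² = 741.2000 ⇒ m₂ = 741.2000/5 = 148.24000
Σ(xᵢ − x̄)³ = -11526.2400 ⇒ m₃ = -11526.2400/5 = -2305.24800
m₂^(3/2) = 148.24000^(1.5) = 1804.87907
g₁ = m₃ / m₂^(3/2) = -2305.24800 / 1804.87907 ≈ -1.2772

-1.2772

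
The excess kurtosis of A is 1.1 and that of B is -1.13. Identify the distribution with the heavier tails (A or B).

Higher excess kurtosis ⇒ heavier tails relative to the normal distribution.
1.1 vs -1.13: the larger is 1.1, so A has heavier tails. (A is leptokurtic — heavier-than-normal tails; the other is platykurtic.)

A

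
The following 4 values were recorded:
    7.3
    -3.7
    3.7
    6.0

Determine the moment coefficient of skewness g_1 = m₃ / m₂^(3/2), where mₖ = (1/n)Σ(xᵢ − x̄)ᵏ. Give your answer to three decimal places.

-0.858

x̄ = (7.3 - 3.7 + 3.7 + 6.0) / 4 = 3.3250
deviations (xᵢ − x̄): 3.9750, -7.0250, 0.3750, 2.6750
Σ(xᵢ − x̄)² = 72.4475 ⇒ m₂ = 72.4475/4 = 18.11188
Σ(xᵢ − x̄)³ = -264.6866 ⇒ m₃ = -264.6866/4 = -66.17166
m₂^(3/2) = 18.11188^(1.5) = 77.08061
g_1 = m₃ / m₂^(3/2) = -66.17166 / 77.08061 ≈ -0.858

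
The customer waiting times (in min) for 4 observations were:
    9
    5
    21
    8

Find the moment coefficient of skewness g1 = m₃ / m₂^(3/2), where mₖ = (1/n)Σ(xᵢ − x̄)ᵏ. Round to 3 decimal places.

0.949

x̄ = (9 + 5 + 21 + 8) / 4 = 10.7500
deviations (xᵢ − x̄): -1.7500, -5.7500, 10.2500, -2.7500
Σ(xᵢ − x̄)² = 148.7500 ⇒ m₂ = 148.7500/4 = 37.18750
Σ(xᵢ − x̄)³ = 860.6250 ⇒ m₃ = 860.6250/4 = 215.15625
m₂^(3/2) = 37.18750^(1.5) = 226.77516
g1 = m₃ / m₂^(3/2) = 215.15625 / 226.77516 ≈ 0.949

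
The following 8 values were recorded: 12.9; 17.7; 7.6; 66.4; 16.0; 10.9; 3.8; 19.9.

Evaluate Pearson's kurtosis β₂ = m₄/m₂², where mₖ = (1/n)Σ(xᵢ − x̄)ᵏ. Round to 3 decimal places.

5.366

x̄ = 19.4000
Σ(xᵢ − x̄)² = 2720.8000 ⇒ m₂ = 340.10000
Σ(xᵢ − x̄)⁴ = 4965440.0404 ⇒ m₄ = 620680.00505
m₂² = 115668.01000
β₂ = m₄/m₂² = 620680.00505 / 115668.01000 ≈ 5.366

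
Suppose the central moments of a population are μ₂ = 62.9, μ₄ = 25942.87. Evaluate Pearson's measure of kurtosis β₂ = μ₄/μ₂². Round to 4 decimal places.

μ₂² = 62.9² = 3956.41000
μ₄/μ₂² = 25942.87 / 3956.41000 = 6.55717
β₂ ≈ 6.5572

6.5572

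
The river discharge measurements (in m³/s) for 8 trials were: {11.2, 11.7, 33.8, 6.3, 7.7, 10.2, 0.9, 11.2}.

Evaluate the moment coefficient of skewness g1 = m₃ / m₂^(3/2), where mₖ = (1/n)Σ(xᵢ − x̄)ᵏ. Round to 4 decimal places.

x̄ = (11.2 + 11.7 + 33.8 + 6.3 + 7.7 + 10.2 + 0.9 + 11.2) / 8 = 11.6250
deviations (xᵢ − x̄): -0.4250, 0.0750, 22.1750, -5.3250, -3.9250, -1.4250, -10.7250, -0.4250
Σ(xᵢ − x̄)² = 652.9150 ⇒ m₂ = 652.9150/8 = 81.61437
Σ(xᵢ − x̄)³ = 9455.9692 ⇒ m₃ = 9455.9692/8 = 1181.99616
m₂^(3/2) = 81.61437^(1.5) = 737.30977
g1 = m₃ / m₂^(3/2) = 1181.99616 / 737.30977 ≈ 1.6031

1.6031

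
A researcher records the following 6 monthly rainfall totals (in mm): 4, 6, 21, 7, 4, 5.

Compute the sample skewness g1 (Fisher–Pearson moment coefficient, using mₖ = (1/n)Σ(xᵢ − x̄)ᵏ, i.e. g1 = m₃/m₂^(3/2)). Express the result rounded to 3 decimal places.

1.665

x̄ = (4 + 6 + 21 + 7 + 4 + 5) / 6 = 7.8333
deviations (xᵢ − x̄): -3.8333, -1.8333, 13.1667, -0.8333, -3.8333, -2.8333
Σ(xᵢ − x̄)² = 214.8333 ⇒ m₂ = 214.8333/6 = 35.80556
Σ(xᵢ − x̄)³ = 2140.4444 ⇒ m₃ = 2140.4444/6 = 356.74074
m₂^(3/2) = 35.80556^(1.5) = 214.25237
g1 = m₃ / m₂^(3/2) = 356.74074 / 214.25237 ≈ 1.665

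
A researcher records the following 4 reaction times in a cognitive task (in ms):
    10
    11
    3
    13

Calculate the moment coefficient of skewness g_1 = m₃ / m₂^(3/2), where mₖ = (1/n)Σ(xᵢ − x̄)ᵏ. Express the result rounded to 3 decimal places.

-0.868

x̄ = (10 + 11 + 3 + 13) / 4 = 9.2500
deviations (xᵢ − x̄): 0.7500, 1.7500, -6.2500, 3.7500
Σ(xᵢ − x̄)² = 56.7500 ⇒ m₂ = 56.7500/4 = 14.18750
Σ(xᵢ − x̄)³ = -185.6250 ⇒ m₃ = -185.6250/4 = -46.40625
m₂^(3/2) = 14.18750^(1.5) = 53.43906
g_1 = m₃ / m₂^(3/2) = -46.40625 / 53.43906 ≈ -0.868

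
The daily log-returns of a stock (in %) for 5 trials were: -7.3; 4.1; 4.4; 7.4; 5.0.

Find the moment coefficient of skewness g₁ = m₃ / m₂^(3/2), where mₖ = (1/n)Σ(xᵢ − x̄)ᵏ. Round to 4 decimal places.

-1.3004

x̄ = (-7.3 + 4.1 + 4.4 + 7.4 + 5.0) / 5 = 2.7200
deviations (xᵢ − x̄): -10.0200, 1.3800, 1.6800, 4.6800, 2.2800
Σ(xᵢ − x̄)² = 132.2280 ⇒ m₂ = 132.2280/5 = 26.44560
Σ(xᵢ − x̄)³ = -884.2867 ⇒ m₃ = -884.2867/5 = -176.85734
m₂^(3/2) = 26.44560^(1.5) = 135.99725
g₁ = m₃ / m₂^(3/2) = -176.85734 / 135.99725 ≈ -1.3004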